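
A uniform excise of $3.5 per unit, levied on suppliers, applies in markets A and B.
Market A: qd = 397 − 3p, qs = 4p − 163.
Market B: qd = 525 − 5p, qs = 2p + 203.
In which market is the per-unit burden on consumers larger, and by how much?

Market A: pre-tax p* = $80, q* = 157; post-tax q = 151; per-unit burden on consumers = $2.
Market B: pre-tax p* = $46, q* = 295; post-tax q = 290; per-unit burden on consumers = $1.
Difference: $2 vs $1 → market A is larger by $1.

Market A, by $1.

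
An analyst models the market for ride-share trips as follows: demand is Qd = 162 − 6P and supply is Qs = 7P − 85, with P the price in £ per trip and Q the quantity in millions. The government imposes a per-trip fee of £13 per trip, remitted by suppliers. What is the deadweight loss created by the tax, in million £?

Deadweight loss = £273 million.

Without the tax, 162 − 6P = 7P − 85 gives 13P = 247, so P* = £19 and Q* = 48.
With the tax collected from suppliers, supply shifts: Qs = 7(P − 13) − 85.
New equilibrium: buyers pay £26, suppliers receive £13, Q = 6. (Wedge: Pb − Ps = 13.)
Quantity falls by |ΔQ| = |48 − 6| = 42.
DWL = ½ · t · |ΔQ| = ½ · 13 · 42 = £273.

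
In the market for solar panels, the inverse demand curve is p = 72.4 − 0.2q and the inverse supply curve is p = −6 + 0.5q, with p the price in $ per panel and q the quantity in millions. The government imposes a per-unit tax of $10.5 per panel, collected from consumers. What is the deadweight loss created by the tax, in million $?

Inverting to q(p) form: qd = 362 − 5p; qs = 2p + 12.
Without the tax, 362 − 5p = 2p + 12 gives 7p = 350, so p* = $50 and q* = 112.
With the tax collected from consumers, demand (in seller-price terms) shifts: qd = 362 − 5(p + 10.5).
New equilibrium: consumers pay $53, sellers receive $42.5, q = 97. (Wedge: pb − ps = 10.5.)
Quantity falls by |ΔQ| = |112 − 97| = 15.
DWL = ½ · t · |ΔQ| = ½ · 10.5 · 15 = $78.75.

Deadweight loss = $78.75 million.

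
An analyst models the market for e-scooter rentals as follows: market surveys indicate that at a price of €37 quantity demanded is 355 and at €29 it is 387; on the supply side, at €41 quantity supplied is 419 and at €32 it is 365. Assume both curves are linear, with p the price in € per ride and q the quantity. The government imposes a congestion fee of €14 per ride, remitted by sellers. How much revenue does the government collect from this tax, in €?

Demand slope: (387 − 355)/(29 − 37) = -4, so qd = 503 − 4p.
Supply slope: (365 − 419)/(32 − 41) = 6, so qs = 6p + 173.
Before the tax: set 503 − 4p = 6p + 173 → p* = €33, q* = 371.
With the tax collected from sellers, supply shifts: qs = 6(p − 14) + 173.
Solving gives q = 337.4 with buyers paying €41.4 and sellers receiving €27.4 (the €14 wedge).
Revenue = t · Q = 14 · 337.4 = €4723.6.

Tax revenue = €4723.6.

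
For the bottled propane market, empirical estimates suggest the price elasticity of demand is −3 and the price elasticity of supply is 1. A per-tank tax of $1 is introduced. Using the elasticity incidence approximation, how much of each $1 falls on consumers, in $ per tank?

Consumers bear ≈ $0.25 per tank.

Incidence ratio: consumers' share ≈ εs / (εs + |εd|) = 1 / (1 + 3) = 0.25.
So consumers bear ≈ 0.25 × $1 = $0.25; producers bear $0.75.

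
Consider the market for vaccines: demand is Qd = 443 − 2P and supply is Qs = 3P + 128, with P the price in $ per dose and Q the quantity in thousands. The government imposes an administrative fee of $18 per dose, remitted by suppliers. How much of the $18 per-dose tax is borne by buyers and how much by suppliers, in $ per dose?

Buyers bear $10.8 per dose; suppliers bear $7.2 per dose.

Before the tax: set 443 − 2P = 3P + 128 → P* = $63, Q* = 317.
With the tax collected from suppliers, supply shifts: Qs = 3(P − 18) + 128.
Solving gives Q = 295.4 with buyers paying $73.8 and suppliers receiving $55.8 (the $18 wedge).
Burden on buyers: $10.8; on suppliers: $7.2. (They sum to $18.)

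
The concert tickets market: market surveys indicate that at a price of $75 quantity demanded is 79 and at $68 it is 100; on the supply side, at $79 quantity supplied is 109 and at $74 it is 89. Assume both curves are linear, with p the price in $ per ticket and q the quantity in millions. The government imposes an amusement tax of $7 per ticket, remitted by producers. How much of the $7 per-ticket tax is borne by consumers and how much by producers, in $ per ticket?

Demand slope: (100 − 79)/(68 − 75) = -3, so qd = 304 − 3p.
Supply slope: (89 − 109)/(74 − 79) = 4, so qs = 4p − 207.
Without the tax, 304 − 3p = 4p − 207 gives 7p = 511, so p* = $73 and q* = 85.
With the tax collected from producers, supply shifts: qs = 4(p − 7) − 207.
New equilibrium: consumers pay $77, producers receive $70, q = 73. (Wedge: pb − ps = 7.)
Burden on consumers: $4; on producers: $3. (They sum to $7.)

Consumers bear $4 per ticket; producers bear $3 per ticket.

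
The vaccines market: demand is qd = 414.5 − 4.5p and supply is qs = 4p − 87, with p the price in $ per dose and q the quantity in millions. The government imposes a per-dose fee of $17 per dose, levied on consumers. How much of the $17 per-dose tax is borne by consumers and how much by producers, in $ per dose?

Consumers bear $8 per dose; producers bear $9 per dose.

Without the tax, 414.5 − 4.5p = 4p − 87 gives 8.5p = 501.5, so p* = $59 and q* = 149.
With the tax collected from consumers, demand (in seller-price terms) shifts: qd = 414.5 − 4.5(p + 17).
Solving gives q = 113 with consumers paying $67 and producers receiving $50 (the $17 wedge).
Burden on consumers: $8; on producers: $9. (They sum to $17.)
The less price-elastic side of the market bears the larger share of a per-unit tax.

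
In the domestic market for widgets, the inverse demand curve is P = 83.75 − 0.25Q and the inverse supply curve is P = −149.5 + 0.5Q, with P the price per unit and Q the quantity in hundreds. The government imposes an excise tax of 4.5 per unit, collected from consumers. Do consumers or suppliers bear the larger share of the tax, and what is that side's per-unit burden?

Suppliers bear the larger share: 3 per unit.

Inverting to Q(P) form: Qd = 335 − 4P; Qs = 2P + 299.
Without the tax, 335 − 4P = 2P + 299 gives 6P = 36, so P* = 6 and Q* = 311.
With the tax collected from consumers, demand (in seller-price terms) shifts: Qd = 335 − 4(P + 4.5).
Solving gives Q = 305 with consumers paying 7.5 and suppliers receiving 3 (the 4.5 wedge).
Per-unit burden: consumers 1.5, suppliers 3.
Suppliers take the larger share because supply is less price-elastic here (demand slope 4 vs supply slope 2).
The less price-elastic side of the market bears the larger share of a per-unit tax.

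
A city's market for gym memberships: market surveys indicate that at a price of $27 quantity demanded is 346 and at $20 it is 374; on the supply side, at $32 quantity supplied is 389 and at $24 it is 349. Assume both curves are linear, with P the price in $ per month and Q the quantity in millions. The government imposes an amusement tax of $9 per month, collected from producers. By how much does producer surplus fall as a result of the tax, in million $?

Producer surplus falls by $1376 million.

Demand slope: (374 − 346)/(20 − 27) = -4, so Qd = 454 − 4P.
Supply slope: (349 − 389)/(24 − 32) = 5, so Qs = 5P + 229.
Without the tax, 454 − 4P = 5P + 229 gives 9P = 225, so P* = $25 and Q* = 354.
With the tax collected from producers, supply shifts: Qs = 5(P − 9) + 229.
New equilibrium: consumers pay $30, producers receive $21, Q = 334. (Wedge: Pb − Ps = 9.)
ΔPS is the trapezoid between Q = 334 and Q = 354 of height $4: ½ · (354 + 334) · 4 = $1376.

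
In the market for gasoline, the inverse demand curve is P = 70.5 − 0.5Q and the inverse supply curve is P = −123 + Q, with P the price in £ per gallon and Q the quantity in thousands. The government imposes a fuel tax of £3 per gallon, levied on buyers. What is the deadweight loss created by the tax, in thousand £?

Inverting to Q(P) form: Qd = 141 − 2P; Qs = P + 123.
Before the tax: set 141 − 2P = P + 123 → P* = £6, Q* = 129.
With the tax collected from buyers, demand (in seller-price terms) shifts: Qd = 141 − 2(P + 3).
New equilibrium: buyers pay £7, suppliers receive £4, Q = 127. (Wedge: Pb − Ps = 3.)
Quantity falls by |ΔQ| = |129 − 127| = 2.
DWL = ½ · t · |ΔQ| = ½ · 3 · 2 = £3.

Deadweight loss = £3 thousand.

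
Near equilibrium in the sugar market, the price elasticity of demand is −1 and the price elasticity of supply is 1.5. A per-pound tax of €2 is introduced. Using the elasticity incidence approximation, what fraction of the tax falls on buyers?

Buyers' share ≈ 0.6.

Incidence ratio: buyers' share ≈ εs / (εs + |εd|) = 1.5 / (1.5 + 1) = 0.6.
Supply is the more elastic side, so buyers bear the larger share.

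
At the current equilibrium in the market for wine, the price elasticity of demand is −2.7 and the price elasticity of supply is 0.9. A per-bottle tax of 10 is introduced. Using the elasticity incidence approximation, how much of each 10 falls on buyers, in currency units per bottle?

Buyers bear ≈ 2.5 per bottle.

Incidence ratio: buyers' share ≈ εs / (εs + |εd|) = 0.9 / (0.9 + 2.7) = 0.25.
So buyers bear ≈ 0.25 × 10 = 2.5; producers bear 7.5.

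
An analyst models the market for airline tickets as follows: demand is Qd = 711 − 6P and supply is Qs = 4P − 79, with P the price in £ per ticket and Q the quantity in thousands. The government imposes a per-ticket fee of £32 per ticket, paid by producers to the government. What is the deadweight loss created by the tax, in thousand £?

Without the tax, 711 − 6P = 4P − 79 gives 10P = 790, so P* = £79 and Q* = 237.
With the tax collected from producers, supply shifts: Qs = 4(P − 32) − 79.
New equilibrium: buyers pay £91.8, producers receive £59.8, Q = 160.2. (Wedge: Pb − Ps = 32.)
Quantity falls by |ΔQ| = |237 − 160.2| = 76.8.
DWL = ½ · t · |ΔQ| = ½ · 32 · 76.8 = £1228.8.

Deadweight loss = £1228.8 thousand.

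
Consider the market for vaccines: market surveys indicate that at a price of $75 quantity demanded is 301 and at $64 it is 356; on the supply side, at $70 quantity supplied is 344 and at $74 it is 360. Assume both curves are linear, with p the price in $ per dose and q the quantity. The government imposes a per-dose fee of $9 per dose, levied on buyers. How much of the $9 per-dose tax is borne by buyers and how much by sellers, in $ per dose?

Demand slope: (356 − 301)/(64 − 75) = -5, so qd = 676 − 5p.
Supply slope: (360 − 344)/(74 − 70) = 4, so qs = 4p + 64.
Without the tax, 676 − 5p = 4p + 64 gives 9p = 612, so p* = $68 and q* = 336.
With the tax collected from buyers, demand (in seller-price terms) shifts: qd = 676 − 5(p + 9).
New equilibrium: buyers pay $72, sellers receive $63, q = 316. (Wedge: pb − ps = 9.)
Burden on buyers: $4; on sellers: $5. (They sum to $9.)
The less price-elastic side of the market bears the larger share of a per-unit tax.

Buyers bear $4 per dose; sellers bear $5 per dose.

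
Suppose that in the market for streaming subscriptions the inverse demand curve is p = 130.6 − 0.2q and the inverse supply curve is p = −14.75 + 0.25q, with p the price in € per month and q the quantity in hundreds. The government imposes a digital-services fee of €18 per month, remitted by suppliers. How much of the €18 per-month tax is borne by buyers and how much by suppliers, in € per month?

Inverting to q(p) form: qd = 653 − 5p; qs = 4p + 59.
Before the tax: set 653 − 5p = 4p + 59 → p* = €66, q* = 323.
With the tax collected from suppliers, supply shifts: qs = 4(p − 18) + 59.
New equilibrium: buyers pay €74, suppliers receive €56, q = 283. (Wedge: pb − ps = 18.)
Burden on buyers: €8; on suppliers: €10. (They sum to €18.)

Buyers bear €8 per month; suppliers bear €10 per month.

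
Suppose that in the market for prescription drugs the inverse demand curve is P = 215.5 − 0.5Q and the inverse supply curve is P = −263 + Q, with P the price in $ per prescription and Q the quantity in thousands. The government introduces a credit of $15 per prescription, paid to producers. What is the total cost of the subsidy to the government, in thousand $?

Rewrite in direct form: Qd = 431 − 2P and Qs = P + 263.
Without the subsidy, 431 − 2P = P + 263 gives 3P = 168, so P* = $56 and Q* = 319.
With a per-unit subsidy paid to producers, each receives P + 15 per unit sold, so supply becomes Qs = (P + 15) + 263.
Solving gives Q = 329 with consumers paying $51 and producers receiving $66 (the $15 wedge).
Outlay = t · Q = 15 · 329 = $4935.

Government outlay = $4935 thousand.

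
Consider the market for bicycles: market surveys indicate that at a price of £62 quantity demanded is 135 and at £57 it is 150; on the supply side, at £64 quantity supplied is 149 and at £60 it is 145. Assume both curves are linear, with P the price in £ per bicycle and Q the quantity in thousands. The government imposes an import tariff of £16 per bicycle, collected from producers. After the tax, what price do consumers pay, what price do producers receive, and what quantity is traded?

Demand slope: (150 − 135)/(57 − 62) = -3, so Qd = 321 − 3P.
Supply slope: (145 − 149)/(60 − 64) = 1, so Qs = P + 85.
Without the tax, 321 − 3P = P + 85 gives 4P = 236, so P* = £59 and Q* = 144.
With the tax collected from producers, supply shifts: Qs = (P − 16) + 85.
Solving gives Q = 132 with consumers paying £63 and producers receiving £47 (the £16 wedge).
The less price-elastic side of the market bears the larger share of a per-unit tax.

Consumers pay £63; producers receive £47; quantity = 132.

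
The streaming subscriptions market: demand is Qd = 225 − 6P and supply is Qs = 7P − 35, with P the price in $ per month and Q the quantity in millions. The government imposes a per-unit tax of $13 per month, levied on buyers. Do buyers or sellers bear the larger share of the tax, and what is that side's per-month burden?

Buyers bear the larger share: $7 per month.

Before the tax: set 225 − 6P = 7P − 35 → P* = $20, Q* = 105.
With the tax collected from buyers, demand (in seller-price terms) shifts: Qd = 225 − 6(P + 13).
New equilibrium: buyers pay $27, sellers receive $14, Q = 63. (Wedge: Pb − Ps = 13.)
Per-month burden: buyers $7, sellers $6.
Buyers take the larger share because demand is less price-elastic here (demand slope 6 vs supply slope 7).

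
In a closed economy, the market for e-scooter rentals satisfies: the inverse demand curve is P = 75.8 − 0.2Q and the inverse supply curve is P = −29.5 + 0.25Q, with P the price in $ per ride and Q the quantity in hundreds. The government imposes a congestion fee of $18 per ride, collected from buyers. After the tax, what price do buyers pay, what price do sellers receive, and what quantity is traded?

Inverting to Q(P) form: Qd = 379 − 5P; Qs = 4P + 118.
Before the tax: set 379 − 5P = 4P + 118 → P* = $29, Q* = 234.
With the tax collected from buyers, demand (in seller-price terms) shifts: Qd = 379 − 5(P + 18).
Solving gives Q = 194 with buyers paying $37 and sellers receiving $19 (the $18 wedge).
The less price-elastic side of the market bears the larger share of a per-unit tax.

Buyers pay $37; sellers receive $19; quantity = 194.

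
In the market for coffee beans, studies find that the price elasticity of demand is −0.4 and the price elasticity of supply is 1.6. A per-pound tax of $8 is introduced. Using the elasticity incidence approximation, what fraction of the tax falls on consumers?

Incidence ratio: consumers' share ≈ εs / (εs + |εd|) = 1.6 / (1.6 + 0.4) = 0.8.
Supply is the more elastic side, so consumers bear the larger share.

Consumers' share ≈ 0.8.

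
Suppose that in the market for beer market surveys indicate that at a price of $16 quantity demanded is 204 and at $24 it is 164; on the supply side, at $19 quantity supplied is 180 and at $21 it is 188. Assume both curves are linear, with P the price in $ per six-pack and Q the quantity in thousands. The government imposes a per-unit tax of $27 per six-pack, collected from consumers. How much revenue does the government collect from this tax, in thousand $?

Demand slope: (164 − 204)/(24 − 16) = -5, so Qd = 284 − 5P.
Supply slope: (188 − 180)/(21 − 19) = 4, so Qs = 4P + 104.
Before the tax: set 284 − 5P = 4P + 104 → P* = $20, Q* = 184.
With the tax collected from consumers, demand (in seller-price terms) shifts: Qd = 284 − 5(P + 27).
Solving gives Q = 124 with consumers paying $32 and suppliers receiving $5 (the $27 wedge).
Revenue = t · Q = 27 · 124 = $3348.

Tax revenue = $3348 thousand.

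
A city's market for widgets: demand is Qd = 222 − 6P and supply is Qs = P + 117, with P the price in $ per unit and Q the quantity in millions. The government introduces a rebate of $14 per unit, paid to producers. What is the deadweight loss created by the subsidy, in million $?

Deadweight loss = $84 million.

Before the subsidy: set 222 − 6P = P + 117 → P* = $15, Q* = 132.
With a per-unit subsidy paid to producers, each receives P + 14 per unit sold, so supply becomes Qs = (P + 14) + 117.
New equilibrium: consumers pay $13, producers receive $27, Q = 144. (Wedge: Pb − Ps = −14.)
Quantity rises by |ΔQ| = |132 − 144| = 12.
DWL = ½ · t · |ΔQ| = ½ · 14 · 12 = $84.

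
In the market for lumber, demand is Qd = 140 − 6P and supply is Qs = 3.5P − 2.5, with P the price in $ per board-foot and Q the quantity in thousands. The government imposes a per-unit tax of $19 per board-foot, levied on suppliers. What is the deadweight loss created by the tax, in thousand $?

Deadweight loss = $399 thousand.

Without the tax, 140 − 6P = 3.5P − 2.5 gives 9.5P = 142.5, so P* = $15 and Q* = 50.
With the tax collected from suppliers, supply shifts: Qs = 3.5(P − 19) − 2.5.
Solving gives Q = 8 with consumers paying $22 and suppliers receiving $3 (the $19 wedge).
Quantity falls by |ΔQ| = |50 − 8| = 42.
DWL = ½ · t · |ΔQ| = ½ · 19 · 42 = $399.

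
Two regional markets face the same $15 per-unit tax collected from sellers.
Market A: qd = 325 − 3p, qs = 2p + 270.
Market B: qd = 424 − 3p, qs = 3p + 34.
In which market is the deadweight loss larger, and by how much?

Market A: pre-tax p* = $11, q* = 292; post-tax q = 274; deadweight loss = $135.
Market B: pre-tax p* = $65, q* = 229; post-tax q = 206.5; deadweight loss = $168.75.
Difference: $135 vs $168.75 → market B is larger by $33.75.

Market B, by $33.75.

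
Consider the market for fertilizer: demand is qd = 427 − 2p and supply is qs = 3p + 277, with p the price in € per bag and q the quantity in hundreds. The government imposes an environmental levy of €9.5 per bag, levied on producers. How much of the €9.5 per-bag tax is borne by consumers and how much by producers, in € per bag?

Without the tax, 427 − 2p = 3p + 277 gives 5p = 150, so p* = €30 and q* = 367.
With the tax collected from producers, supply shifts: qs = 3(p − 9.5) + 277.
Solving gives q = 355.6 with consumers paying €35.7 and producers receiving €26.2 (the €9.5 wedge).
Burden on consumers: €5.7; on producers: €3.8. (They sum to €9.5.)
The less price-elastic side of the market bears the larger share of a per-unit tax.

Consumers bear €5.7 per bag; producers bear €3.8 per bag.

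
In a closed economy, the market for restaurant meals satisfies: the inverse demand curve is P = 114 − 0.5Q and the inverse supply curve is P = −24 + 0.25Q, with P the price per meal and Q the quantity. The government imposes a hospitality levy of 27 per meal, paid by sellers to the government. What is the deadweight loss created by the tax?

Deadweight loss = 486.

Rewrite in direct form: Qd = 228 − 2P and Qs = 4P + 96.
Before the tax: set 228 − 2P = 4P + 96 → P* = 22, Q* = 184.
With the tax collected from sellers, supply shifts: Qs = 4(P − 27) + 96.
New equilibrium: buyers pay 40, sellers receive 13, Q = 148. (Wedge: Pb − Ps = 27.)
Quantity falls by |ΔQ| = |184 − 148| = 36.
DWL = ½ · t · |ΔQ| = ½ · 27 · 36 = 486.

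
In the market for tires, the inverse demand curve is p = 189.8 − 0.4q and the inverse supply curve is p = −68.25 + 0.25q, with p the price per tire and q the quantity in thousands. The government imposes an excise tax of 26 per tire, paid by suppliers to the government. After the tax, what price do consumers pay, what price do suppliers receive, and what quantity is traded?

Inverting to q(p) form: qd = 474.5 − 2.5p; qs = 4p + 273.
Without the tax, 474.5 − 2.5p = 4p + 273 gives 6.5p = 201.5, so p* = 31 and q* = 397.
With the tax collected from suppliers, supply shifts: qs = 4(p − 26) + 273.
New equilibrium: consumers pay 47, suppliers receive 21, q = 357. (Wedge: pb − ps = 26.)

Consumers pay 47; suppliers receive 21; quantity = 357.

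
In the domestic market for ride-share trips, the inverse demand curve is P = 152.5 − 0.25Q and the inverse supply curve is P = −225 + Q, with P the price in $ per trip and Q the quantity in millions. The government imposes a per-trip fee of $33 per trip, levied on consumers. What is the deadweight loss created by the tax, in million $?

Inverting to Q(P) form: Qd = 610 − 4P; Qs = P + 225.
Before the tax: set 610 − 4P = P + 225 → P* = $77, Q* = 302.
With the tax collected from consumers, demand (in seller-price terms) shifts: Qd = 610 − 4(P + 33).
Solving gives Q = 275.6 with consumers paying $83.6 and suppliers receiving $50.6 (the $33 wedge).
Quantity falls by |ΔQ| = |302 − 275.6| = 26.4.
DWL = ½ · t · |ΔQ| = ½ · 33 · 26.4 = $435.6.

Deadweight loss = $435.6 million.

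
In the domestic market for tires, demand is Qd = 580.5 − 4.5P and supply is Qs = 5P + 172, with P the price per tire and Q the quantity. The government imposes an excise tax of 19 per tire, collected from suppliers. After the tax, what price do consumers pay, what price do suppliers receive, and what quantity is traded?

Without the tax, 580.5 − 4.5P = 5P + 172 gives 9.5P = 408.5, so P* = 43 and Q* = 387.
With the tax collected from suppliers, supply shifts: Qs = 5(P − 19) + 172.
Solving gives Q = 342 with consumers paying 53 and suppliers receiving 34 (the 19 wedge).

Consumers pay 53; suppliers receive 34; quantity = 342.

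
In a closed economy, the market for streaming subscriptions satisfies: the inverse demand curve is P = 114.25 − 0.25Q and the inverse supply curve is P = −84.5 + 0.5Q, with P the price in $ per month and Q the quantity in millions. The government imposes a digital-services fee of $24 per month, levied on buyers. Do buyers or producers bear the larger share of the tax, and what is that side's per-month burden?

Producers bear the larger share: $16 per month.

Rewrite in direct form: Qd = 457 − 4P and Qs = 2P + 169.
Without the tax, 457 − 4P = 2P + 169 gives 6P = 288, so P* = $48 and Q* = 265.
With the tax collected from buyers, demand (in seller-price terms) shifts: Qd = 457 − 4(P + 24).
Solving gives Q = 233 with buyers paying $56 and producers receiving $32 (the $24 wedge).
Per-month burden: buyers $8, producers $16.
Producers take the larger share because supply is less price-elastic here (demand slope 4 vs supply slope 2).
The less price-elastic side of the market bears the larger share of a per-unit tax.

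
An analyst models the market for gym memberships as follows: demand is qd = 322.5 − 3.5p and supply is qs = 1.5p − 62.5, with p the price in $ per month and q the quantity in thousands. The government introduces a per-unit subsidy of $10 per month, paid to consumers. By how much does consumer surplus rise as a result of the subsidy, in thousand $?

Consumer surplus rises by $174.75 thousand.

Without the subsidy, 322.5 − 3.5p = 1.5p − 62.5 gives 5p = 385, so p* = $77 and q* = 53.
With a per-unit subsidy paid to consumers, each effectively pays p − 10, so demand becomes qd = 322.5 − 3.5(p − 10).
New equilibrium: consumers pay $74, producers receive $84, q = 63.5. (Wedge: pb − ps = −10.)
ΔCS is the trapezoid between Q = 63.5 and Q = 53 of height $3: ½ · (53 + 63.5) · 3 = $174.75.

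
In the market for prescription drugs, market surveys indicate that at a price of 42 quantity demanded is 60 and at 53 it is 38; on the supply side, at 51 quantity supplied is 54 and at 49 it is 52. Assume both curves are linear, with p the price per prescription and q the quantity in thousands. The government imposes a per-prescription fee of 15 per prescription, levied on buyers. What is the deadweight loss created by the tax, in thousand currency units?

Deadweight loss = 75 thousand.

Demand slope: (38 − 60)/(53 − 42) = -2, so qd = 144 − 2p.
Supply slope: (52 − 54)/(49 − 51) = 1, so qs = p + 3.
Before the tax: set 144 − 2p = p + 3 → p* = 47, q* = 50.
With the tax collected from buyers, demand (in seller-price terms) shifts: qd = 144 − 2(p + 15).
New equilibrium: buyers pay 52, producers receive 37, q = 40. (Wedge: pb − ps = 15.)
Quantity falls by |ΔQ| = |50 − 40| = 10.
DWL = ½ · t · |ΔQ| = ½ · 15 · 10 = 75.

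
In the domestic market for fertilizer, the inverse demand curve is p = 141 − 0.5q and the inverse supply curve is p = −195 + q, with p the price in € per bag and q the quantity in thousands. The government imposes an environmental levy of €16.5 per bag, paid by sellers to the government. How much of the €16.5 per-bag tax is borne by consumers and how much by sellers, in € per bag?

Consumers bear €5.5 per bag; sellers bear €11 per bag.

Rewrite in direct form: qd = 282 − 2p and qs = p + 195.
Before the tax: set 282 − 2p = p + 195 → p* = €29, q* = 224.
With the tax collected from sellers, supply shifts: qs = (p − 16.5) + 195.
Solving gives q = 213 with consumers paying €34.5 and sellers receiving €18 (the €16.5 wedge).
Burden on consumers: €5.5; on sellers: €11. (They sum to €16.5.)
The less price-elastic side of the market bears the larger share of a per-unit tax.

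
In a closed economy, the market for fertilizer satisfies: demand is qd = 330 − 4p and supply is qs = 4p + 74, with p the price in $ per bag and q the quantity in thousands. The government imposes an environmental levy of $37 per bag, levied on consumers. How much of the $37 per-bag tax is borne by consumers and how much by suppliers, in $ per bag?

Consumers bear $18.5 per bag; suppliers bear $18.5 per bag.

Without the tax, 330 − 4p = 4p + 74 gives 8p = 256, so p* = $32 and q* = 202.
With the tax collected from consumers, demand (in seller-price terms) shifts: qd = 330 − 4(p + 37).
New equilibrium: consumers pay $50.5, suppliers receive $13.5, q = 128. (Wedge: pb − ps = 37.)
Burden on consumers: $18.5; on suppliers: $18.5. (They sum to $37.)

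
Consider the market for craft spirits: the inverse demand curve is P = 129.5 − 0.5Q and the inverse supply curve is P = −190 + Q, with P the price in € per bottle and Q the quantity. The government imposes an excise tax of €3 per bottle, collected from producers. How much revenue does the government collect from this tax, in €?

Tax revenue = €633.

Rewrite in direct form: Qd = 259 − 2P and Qs = P + 190.
Without the tax, 259 − 2P = P + 190 gives 3P = 69, so P* = €23 and Q* = 213.
With the tax collected from producers, supply shifts: Qs = (P − 3) + 190.
Solving gives Q = 211 with buyers paying €24 and producers receiving €21 (the €3 wedge).
Revenue = t · Q = 3 · 211 = €633.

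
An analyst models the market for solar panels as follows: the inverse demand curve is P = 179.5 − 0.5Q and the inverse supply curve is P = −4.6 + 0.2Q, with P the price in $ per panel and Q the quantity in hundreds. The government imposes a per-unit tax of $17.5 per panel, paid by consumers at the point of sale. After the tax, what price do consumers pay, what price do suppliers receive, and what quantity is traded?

Consumers pay $60.5; suppliers receive $43; quantity = 238.

Rewrite in direct form: Qd = 359 − 2P and Qs = 5P + 23.
Without the tax, 359 − 2P = 5P + 23 gives 7P = 336, so P* = $48 and Q* = 263.
With the tax collected from consumers, demand (in seller-price terms) shifts: Qd = 359 − 2(P + 17.5).
Solving gives Q = 238 with consumers paying $60.5 and suppliers receiving $43 (the $17.5 wedge).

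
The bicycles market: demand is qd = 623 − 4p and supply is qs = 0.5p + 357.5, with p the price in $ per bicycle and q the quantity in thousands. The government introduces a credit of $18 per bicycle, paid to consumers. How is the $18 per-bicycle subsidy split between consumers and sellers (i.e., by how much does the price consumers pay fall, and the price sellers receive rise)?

Consumers gain $2 per bicycle; sellers gain $16 per bicycle.

Without the subsidy, 623 − 4p = 0.5p + 357.5 gives 4.5p = 265.5, so p* = $59 and q* = 387.
With a per-unit subsidy paid to consumers, each effectively pays p − 18, so demand becomes qd = 623 − 4(p − 18).
Solving gives q = 395 with consumers paying $57 and sellers receiving $75 (the $18 wedge).
Gain to consumers: $2; to sellers: $16. (They sum to $18.)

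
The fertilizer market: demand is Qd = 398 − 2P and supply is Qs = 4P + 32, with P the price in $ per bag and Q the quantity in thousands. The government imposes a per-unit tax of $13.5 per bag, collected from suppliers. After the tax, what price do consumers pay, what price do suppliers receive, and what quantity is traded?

Consumers pay $70; suppliers receive $56.5; quantity = 258.

Without the tax, 398 − 2P = 4P + 32 gives 6P = 366, so P* = $61 and Q* = 276.
With the tax collected from suppliers, supply shifts: Qs = 4(P − 13.5) + 32.
Solving gives Q = 258 with consumers paying $70 and suppliers receiving $56.5 (the $13.5 wedge).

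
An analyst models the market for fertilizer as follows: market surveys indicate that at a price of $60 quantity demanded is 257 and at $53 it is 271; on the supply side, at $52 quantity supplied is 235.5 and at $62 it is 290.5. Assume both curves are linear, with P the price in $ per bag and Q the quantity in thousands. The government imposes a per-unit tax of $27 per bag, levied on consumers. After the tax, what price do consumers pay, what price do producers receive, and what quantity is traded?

Consumers pay $76.8; producers receive $49.8; quantity = 223.4.

Demand slope: (271 − 257)/(53 − 60) = -2, so Qd = 377 − 2P.
Supply slope: (290.5 − 235.5)/(62 − 52) = 5.5, so Qs = 5.5P − 50.5.
Before the tax: set 377 − 2P = 5.5P − 50.5 → P* = $57, Q* = 263.
With the tax collected from consumers, demand (in seller-price terms) shifts: Qd = 377 − 2(P + 27).
Solving gives Q = 223.4 with consumers paying $76.8 and producers receiving $49.8 (the $27 wedge).
The less price-elastic side of the market bears the larger share of a per-unit tax.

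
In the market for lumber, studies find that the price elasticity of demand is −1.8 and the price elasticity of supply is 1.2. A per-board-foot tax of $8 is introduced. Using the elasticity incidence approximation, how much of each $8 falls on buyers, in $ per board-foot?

Incidence ratio: buyers' share ≈ εs / (εs + |εd|) = 1.2 / (1.2 + 1.8) = 0.4.
So buyers bear ≈ 0.4 × $8 = $3.2; sellers bear $4.8.

Buyers bear ≈ $3.2 per board-foot.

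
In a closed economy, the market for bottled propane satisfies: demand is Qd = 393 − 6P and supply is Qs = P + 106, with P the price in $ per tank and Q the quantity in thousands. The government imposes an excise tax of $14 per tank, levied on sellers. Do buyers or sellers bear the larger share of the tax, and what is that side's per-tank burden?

Sellers bear the larger share: $12 per tank.

Before the tax: set 393 − 6P = P + 106 → P* = $41, Q* = 147.
With the tax collected from sellers, supply shifts: Qs = (P − 14) + 106.
New equilibrium: buyers pay $43, sellers receive $29, Q = 135. (Wedge: Pb − Ps = 14.)
Per-tank burden: buyers $2, sellers $12.
Sellers take the larger share because supply is less price-elastic here (demand slope 6 vs supply slope 1).
The less price-elastic side of the market bears the larger share of a per-unit tax.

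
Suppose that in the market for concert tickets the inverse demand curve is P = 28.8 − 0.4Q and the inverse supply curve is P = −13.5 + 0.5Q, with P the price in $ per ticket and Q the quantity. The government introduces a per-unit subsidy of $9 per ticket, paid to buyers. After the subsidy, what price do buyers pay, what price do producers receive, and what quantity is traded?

Inverting to Q(P) form: Qd = 72 − 2.5P; Qs = 2P + 27.
Without the subsidy, 72 − 2.5P = 2P + 27 gives 4.5P = 45, so P* = $10 and Q* = 47.
With a per-unit subsidy paid to buyers, each effectively pays P − 9, so demand becomes Qd = 72 − 2.5(P − 9).
Solving gives Q = 57 with buyers paying $6 and producers receiving $15 (the $9 wedge).

Buyers pay $6; producers receive $15; quantity = 57.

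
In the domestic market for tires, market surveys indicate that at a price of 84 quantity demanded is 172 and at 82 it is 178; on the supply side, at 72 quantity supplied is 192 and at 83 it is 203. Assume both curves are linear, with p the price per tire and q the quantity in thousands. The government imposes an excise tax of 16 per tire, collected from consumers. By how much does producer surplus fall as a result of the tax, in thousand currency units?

Demand slope: (178 − 172)/(82 − 84) = -3, so qd = 424 − 3p.
Supply slope: (203 − 192)/(83 − 72) = 1, so qs = p + 120.
Before the tax: set 424 − 3p = p + 120 → p* = 76, q* = 196.
With the tax collected from consumers, demand (in seller-price terms) shifts: qd = 424 − 3(p + 16).
New equilibrium: consumers pay 80, suppliers receive 64, q = 184. (Wedge: pb − ps = 16.)
ΔPS is the trapezoid between Q = 184 and Q = 196 of height 12: ½ · (196 + 184) · 12 = 2280.

Producer surplus falls by 2280 thousand.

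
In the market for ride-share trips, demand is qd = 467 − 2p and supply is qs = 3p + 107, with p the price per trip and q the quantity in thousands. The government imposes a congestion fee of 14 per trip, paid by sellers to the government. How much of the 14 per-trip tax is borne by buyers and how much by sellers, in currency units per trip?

Without the tax, 467 − 2p = 3p + 107 gives 5p = 360, so p* = 72 and q* = 323.
With the tax collected from sellers, supply shifts: qs = 3(p − 14) + 107.
New equilibrium: buyers pay 80.4, sellers receive 66.4, q = 306.2. (Wedge: pb − ps = 14.)
Burden on buyers: 8.4; on sellers: 5.6. (They sum to 14.)

Buyers bear 8.4 per trip; sellers bear 5.6 per trip.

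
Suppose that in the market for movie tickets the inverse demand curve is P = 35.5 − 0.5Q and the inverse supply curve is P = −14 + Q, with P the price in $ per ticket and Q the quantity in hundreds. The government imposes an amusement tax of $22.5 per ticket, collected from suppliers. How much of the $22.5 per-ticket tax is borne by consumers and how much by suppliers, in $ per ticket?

Consumers bear $7.5 per ticket; suppliers bear $15 per ticket.

Rewrite in direct form: Qd = 71 − 2P and Qs = P + 14.
Before the tax: set 71 − 2P = P + 14 → P* = $19, Q* = 33.
With the tax collected from suppliers, supply shifts: Qs = (P − 22.5) + 14.
New equilibrium: consumers pay $26.5, suppliers receive $4, Q = 18. (Wedge: Pb − Ps = 22.5.)
Burden on consumers: $7.5; on suppliers: $15. (They sum to $22.5.)
The less price-elastic side of the market bears the larger share of a per-unit tax.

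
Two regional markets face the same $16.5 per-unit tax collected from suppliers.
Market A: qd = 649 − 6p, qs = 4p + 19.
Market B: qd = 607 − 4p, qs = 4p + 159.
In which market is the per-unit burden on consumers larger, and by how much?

Market B, by $1.65.

Market A: pre-tax p* = $63, q* = 271; post-tax q = 231.4; per-unit burden on consumers = $6.6.
Market B: pre-tax p* = $56, q* = 383; post-tax q = 350; per-unit burden on consumers = $8.25.
Difference: $6.6 vs $8.25 → market B is larger by $1.65.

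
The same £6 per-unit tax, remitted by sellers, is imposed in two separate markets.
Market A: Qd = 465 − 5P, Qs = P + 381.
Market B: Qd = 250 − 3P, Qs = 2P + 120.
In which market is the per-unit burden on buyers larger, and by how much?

Market B, by £1.4.

Market A: pre-tax P* = £14, Q* = 395; post-tax Q = 390; per-unit burden on buyers = £1.
Market B: pre-tax P* = £26, Q* = 172; post-tax Q = 164.8; per-unit burden on buyers = £2.4.
Difference: £1 vs £2.4 → market B is larger by £1.4.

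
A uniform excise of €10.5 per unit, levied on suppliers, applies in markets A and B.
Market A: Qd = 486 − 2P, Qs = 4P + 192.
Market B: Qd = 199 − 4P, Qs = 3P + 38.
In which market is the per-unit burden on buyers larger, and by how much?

Market A, by €2.5.

Market A: pre-tax P* = €49, Q* = 388; post-tax Q = 374; per-unit burden on buyers = €7.
Market B: pre-tax P* = €23, Q* = 107; post-tax Q = 89; per-unit burden on buyers = €4.5.
Difference: €7 vs €4.5 → market A is larger by €2.5.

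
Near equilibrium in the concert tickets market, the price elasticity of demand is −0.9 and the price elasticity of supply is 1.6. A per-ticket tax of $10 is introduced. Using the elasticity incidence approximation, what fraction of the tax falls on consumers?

Consumers' share ≈ 0.64.

Incidence ratio: consumers' share ≈ εs / (εs + |εd|) = 1.6 / (1.6 + 0.9) = 0.64.
Supply is the more elastic side, so consumers bear the larger share.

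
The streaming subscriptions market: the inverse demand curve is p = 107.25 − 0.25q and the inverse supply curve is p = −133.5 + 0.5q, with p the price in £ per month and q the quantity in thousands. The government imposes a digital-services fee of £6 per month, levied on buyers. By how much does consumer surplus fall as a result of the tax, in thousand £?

Rewrite in direct form: qd = 429 − 4p and qs = 2p + 267.
Without the tax, 429 − 4p = 2p + 267 gives 6p = 162, so p* = £27 and q* = 321.
With the tax collected from buyers, demand (in seller-price terms) shifts: qd = 429 − 4(p + 6).
New equilibrium: buyers pay £29, sellers receive £23, q = 313. (Wedge: pb − ps = 6.)
ΔCS is the trapezoid between Q = 313 and Q = 321 of height £2: ½ · (321 + 313) · 2 = £634.

Consumer surplus falls by £634 thousand.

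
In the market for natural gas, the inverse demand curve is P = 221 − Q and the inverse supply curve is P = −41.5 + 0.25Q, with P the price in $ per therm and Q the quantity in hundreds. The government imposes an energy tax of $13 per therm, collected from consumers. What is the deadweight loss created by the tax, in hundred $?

Rewrite in direct form: Qd = 221 − P and Qs = 4P + 166.
Without the tax, 221 − P = 4P + 166 gives 5P = 55, so P* = $11 and Q* = 210.
With the tax collected from consumers, demand (in seller-price terms) shifts: Qd = 221 − (P + 13).
Solving gives Q = 199.6 with consumers paying $21.4 and producers receiving $8.4 (the $13 wedge).
Quantity falls by |ΔQ| = |210 − 199.6| = 10.4.
DWL = ½ · t · |ΔQ| = ½ · 13 · 10.4 = $67.6.

Deadweight loss = $67.6 hundred.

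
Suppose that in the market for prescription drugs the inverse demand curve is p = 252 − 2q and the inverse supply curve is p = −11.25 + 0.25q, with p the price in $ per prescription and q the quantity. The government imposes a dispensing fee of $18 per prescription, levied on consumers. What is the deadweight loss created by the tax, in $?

Deadweight loss = $72.

Inverting to q(p) form: qd = 126 − 0.5p; qs = 4p + 45.
Before the tax: set 126 − 0.5p = 4p + 45 → p* = $18, q* = 117.
With the tax collected from consumers, demand (in seller-price terms) shifts: qd = 126 − 0.5(p + 18).
New equilibrium: consumers pay $34, producers receive $16, q = 109. (Wedge: pb − ps = 18.)
Quantity falls by |ΔQ| = |117 − 109| = 8.
DWL = ½ · t · |ΔQ| = ½ · 18 · 8 = $72.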